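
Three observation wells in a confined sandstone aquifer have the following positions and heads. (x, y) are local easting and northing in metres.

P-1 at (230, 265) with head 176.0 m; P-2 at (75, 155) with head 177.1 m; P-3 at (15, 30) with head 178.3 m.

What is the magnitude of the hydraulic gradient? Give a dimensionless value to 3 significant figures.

0.00940

Taking P-1 as reference: P-2−P-1 = (-155, -110, +1.1); P-3−P-1 = (-215, -235, +2.3).
Determinant of the coordinate differences = (-155)·(-235) − (-215)·(-110) = 12775.
∂h/∂x = [(+1.1)·(-235) − (+2.3)·(-110)] / 12775 = -0.0004305
∂h/∂y = [(-155)·(+2.3) − (-215)·(+1.1)] / 12775 = -0.009393
|∇h| = √(-0.0004305² + -0.009393²) = 0.009403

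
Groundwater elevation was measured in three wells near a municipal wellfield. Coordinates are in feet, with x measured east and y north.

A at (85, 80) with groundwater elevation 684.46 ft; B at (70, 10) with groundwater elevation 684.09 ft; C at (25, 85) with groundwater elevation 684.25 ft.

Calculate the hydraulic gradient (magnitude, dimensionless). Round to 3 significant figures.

0.00590

Taking A as reference: B−A = (-15, -70, -0.37); C−A = (-60, 5, -0.21).
Determinant of the coordinate differences = (-15)·5 − (-60)·(-70) = -4275.
∂h/∂x = [(-0.37)·5 − (-0.21)·(-70)] / -4275 = +0.003871
∂h/∂y = [(-15)·(-0.21) − (-60)·(-0.37)] / -4275 = +0.004456
|∇h| = √(0.003871² + 0.004456²) = 0.005903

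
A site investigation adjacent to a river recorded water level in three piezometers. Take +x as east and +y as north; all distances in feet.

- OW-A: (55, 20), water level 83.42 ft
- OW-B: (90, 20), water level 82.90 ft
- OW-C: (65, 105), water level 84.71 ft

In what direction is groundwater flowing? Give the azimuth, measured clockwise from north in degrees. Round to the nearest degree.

Taking OW-A as reference: OW-B−OW-A = (35, 0, -0.52); OW-C−OW-A = (10, 85, +1.29).
Solve a·Δx + b·Δy = Δh: det = 35·85 − 10·0 = 2975.
∂h/∂x = [(-0.52)·85 − (+1.29)·0] / 2975 = -0.01486
∂h/∂y = [35·(+1.29) − 10·(-0.52)] / 2975 = +0.01692
Flow direction (−∇h) has components (+0.01486 E, -0.01692 N).
Azimuth = atan2(E, N) = atan2(+0.01486, -0.01692) = 138.7° ≈ 139°.

139°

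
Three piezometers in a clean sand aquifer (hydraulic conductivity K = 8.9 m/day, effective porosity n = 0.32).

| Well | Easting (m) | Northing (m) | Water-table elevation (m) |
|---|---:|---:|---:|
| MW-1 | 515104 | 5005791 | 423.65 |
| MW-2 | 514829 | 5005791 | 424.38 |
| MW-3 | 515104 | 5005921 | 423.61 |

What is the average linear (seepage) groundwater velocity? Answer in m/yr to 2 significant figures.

27 m/yr

∂h/∂x = (424.38 − 423.65) / (514829 − 515104) = -0.002655
∂h/∂y = (423.61 − 423.65) / (5005921 − 5005791) = -0.0003077
|∇h| = √(-0.002655² + -0.0003077²) = 0.002673
Seepage velocity v = K·i/n = 8.9 × 0.002673 / 0.32 = 0.07434 m/day = 27.15 m/yr.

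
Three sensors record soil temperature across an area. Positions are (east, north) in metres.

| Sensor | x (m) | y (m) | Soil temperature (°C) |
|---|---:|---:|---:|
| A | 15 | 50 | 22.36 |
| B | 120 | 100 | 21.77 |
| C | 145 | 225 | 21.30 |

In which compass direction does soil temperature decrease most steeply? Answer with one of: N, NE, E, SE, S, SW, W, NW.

Taking A as reference: B−A = (105, 50, -0.59); C−A = (130, 175, -1.06).
Determinant of the coordinate differences = 105·175 − 130·50 = 11875.
∂T/∂x = [(-0.59)·175 − (-1.06)·50] / 11875 = -0.004232
∂T/∂y = [105·(-1.06) − 130·(-0.59)] / 11875 = -0.002914
Steepest decrease is along −∇f = (+0.004232 E, +0.002914 N) → northeast.

NE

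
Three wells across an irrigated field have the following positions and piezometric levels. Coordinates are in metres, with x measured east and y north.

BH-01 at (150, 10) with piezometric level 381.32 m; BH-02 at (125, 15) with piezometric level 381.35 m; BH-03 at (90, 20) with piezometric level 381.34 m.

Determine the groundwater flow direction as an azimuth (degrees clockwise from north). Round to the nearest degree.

189°

Taking BH-01 as reference: BH-02−BH-01 = (-25, 5, +0.03); BH-03−BH-01 = (-60, 10, +0.02).
Solve a·Δx + b·Δy = Δh: det = (-25)·10 − (-60)·5 = 50.
∂h/∂x = [(+0.03)·10 − (+0.02)·5] / 50 = +0.004000
∂h/∂y = [(-25)·(+0.02) − (-60)·(+0.03)] / 50 = +0.02600
Flow direction (−∇h) has components (-0.004000 E, -0.02600 N).
Azimuth = atan2(E, N) = atan2(-0.004000, -0.02600) = 188.7° ≈ 189°.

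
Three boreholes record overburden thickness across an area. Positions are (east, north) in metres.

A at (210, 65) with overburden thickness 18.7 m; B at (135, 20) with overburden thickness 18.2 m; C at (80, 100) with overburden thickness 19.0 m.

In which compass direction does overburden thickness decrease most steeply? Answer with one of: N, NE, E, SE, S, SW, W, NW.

Differences from A: to B (Δx, Δy, Δh) = (-75, -45, -0.5); to C = (-130, 35, +0.3).
Solve a·Δx + b·Δy = Δd: det = (-75)·35 − (-130)·(-45) = -8475.
∂d/∂x = [(-0.5)·35 − (+0.3)·(-45)] / -8475 = +0.0004720
∂d/∂y = [(-75)·(+0.3) − (-130)·(-0.5)] / -8475 = +0.01032
Steepest decrease is along −∇f = (-0.0004720 E, -0.01032 N) → south.

S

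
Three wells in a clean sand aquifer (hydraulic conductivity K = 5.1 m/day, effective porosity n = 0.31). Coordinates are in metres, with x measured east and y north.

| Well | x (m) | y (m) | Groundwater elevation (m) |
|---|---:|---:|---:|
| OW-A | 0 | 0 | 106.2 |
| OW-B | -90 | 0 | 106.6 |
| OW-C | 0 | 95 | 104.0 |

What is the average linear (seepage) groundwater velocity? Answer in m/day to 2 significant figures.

0.39 m/day

∂h/∂x = (106.6 − 106.2) / (-90 − 0) = -0.004444
∂h/∂y = (104.0 − 106.2) / (95 − 0) = -0.02316
|∇h| = √(-0.004444² + -0.02316²) = 0.02358
Seepage velocity v = K·i/n = 5.1 × 0.02358 / 0.31 = 0.3879 m/day.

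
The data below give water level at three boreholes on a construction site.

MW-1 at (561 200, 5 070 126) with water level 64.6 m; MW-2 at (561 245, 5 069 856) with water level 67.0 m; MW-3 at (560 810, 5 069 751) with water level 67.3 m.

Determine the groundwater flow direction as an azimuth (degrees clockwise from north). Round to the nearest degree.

Differences from MW-1: to MW-2 (Δx, Δy, Δh) = (45, -270, +2.4); to MW-3 = (-390, -375, +2.7).
Solve a·Δx + b·Δy = Δh: det = 45·(-375) − (-390)·(-270) = -122175.
∂h/∂x = [(+2.4)·(-375) − (+2.7)·(-270)] / -122175 = +0.001400
∂h/∂y = [45·(+2.7) − (-390)·(+2.4)] / -122175 = -0.008656
Flow direction (−∇h) has components (-0.001400 E, +0.008656 N).
Azimuth = atan2(E, N) = atan2(-0.001400, +0.008656) = 350.8° ≈ 351°.

351°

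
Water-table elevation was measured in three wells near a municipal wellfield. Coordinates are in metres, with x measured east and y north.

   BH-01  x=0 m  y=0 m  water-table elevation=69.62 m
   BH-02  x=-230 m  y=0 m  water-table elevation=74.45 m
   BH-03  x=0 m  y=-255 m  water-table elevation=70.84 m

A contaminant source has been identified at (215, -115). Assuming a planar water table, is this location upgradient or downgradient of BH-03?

∂h/∂x = (74.45 − 69.62) / (-230 − 0) = -0.02100
∂h/∂y = (70.84 − 69.62) / (-255 − 0) = -0.004784
Head at (215, -115) = 69.62 + (-0.02100)·(215) + (-0.004784)·(-115) = 65.66 m.
That is lower than the 70.84 m at BH-03, so the point is downgradient.

downgradient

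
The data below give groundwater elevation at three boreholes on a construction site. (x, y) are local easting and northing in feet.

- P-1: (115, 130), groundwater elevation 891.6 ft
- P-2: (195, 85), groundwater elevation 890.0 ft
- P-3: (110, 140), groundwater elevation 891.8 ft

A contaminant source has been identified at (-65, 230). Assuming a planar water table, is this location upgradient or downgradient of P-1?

Differences from P-1: to P-2 (Δx, Δy, Δh) = (80, -45, -1.6); to P-3 = (-5, 10, +0.2).
Determinant of the coordinate differences = 80·10 − (-5)·(-45) = 575.
∂h/∂x = [(-1.6)·10 − (+0.2)·(-45)] / 575 = -0.01217
∂h/∂y = [80·(+0.2) − (-5)·(-1.6)] / 575 = +0.01391
Head at (-65, 230) = 891.6 + (-0.01217)·(-180) + (+0.01391)·(100) = 895.18 ft.
That is higher than the 891.6 ft at P-1, so the point is upgradient.

upgradient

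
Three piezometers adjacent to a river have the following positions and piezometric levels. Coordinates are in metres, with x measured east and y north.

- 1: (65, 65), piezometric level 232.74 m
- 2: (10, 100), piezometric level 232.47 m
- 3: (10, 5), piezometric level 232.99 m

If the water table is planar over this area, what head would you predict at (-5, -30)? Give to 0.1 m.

233.2 m

With h = a·x + b·y + c and 1 as origin, the differences give:
  (-55)·a + 35·b = -0.27
  (-55)·a + (-60)·b = +0.25
Eliminate b (×(-60) and ×35, subtract): 5225·a = 7.450 → a = ∂h/∂x = +0.001426
Back-substitute: b = ∂h/∂y = -0.005474.
h(-5, -30) = 232.74 + (+0.001426)·(-70) + (-0.005474)·(-95) = 232.74 -0.100 +0.520 = 233.160 m.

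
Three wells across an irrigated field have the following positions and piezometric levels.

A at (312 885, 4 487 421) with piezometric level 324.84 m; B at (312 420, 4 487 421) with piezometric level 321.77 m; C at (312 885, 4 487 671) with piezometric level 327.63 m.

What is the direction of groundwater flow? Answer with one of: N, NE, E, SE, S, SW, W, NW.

∂h/∂x = (321.77 − 324.84) / (312420 − 312885) = +0.006602
∂h/∂y = (327.63 − 324.84) / (4487671 − 4487421) = +0.01116
Flow = −∇h = (-0.006602 east, -0.01116 north), which points southwest.

SW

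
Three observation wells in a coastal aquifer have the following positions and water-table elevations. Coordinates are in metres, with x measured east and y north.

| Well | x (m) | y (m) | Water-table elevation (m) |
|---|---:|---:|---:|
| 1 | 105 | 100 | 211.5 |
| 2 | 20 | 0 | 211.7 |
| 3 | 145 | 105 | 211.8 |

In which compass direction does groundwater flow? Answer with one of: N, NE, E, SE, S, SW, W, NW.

NW

With h = a·x + b·y + c and 1 as origin, the differences give:
  (-85)·a + (-100)·b = +0.2
  40·a + 5·b = +0.3
Eliminate b (×5 and ×(-100), subtract): 3575·a = 31.00 → a = ∂h/∂x = +0.008671
Back-substitute: b = ∂h/∂y = -0.009371.
Flow = −∇h = (-0.008671 east, +0.009371 north), which points northwest.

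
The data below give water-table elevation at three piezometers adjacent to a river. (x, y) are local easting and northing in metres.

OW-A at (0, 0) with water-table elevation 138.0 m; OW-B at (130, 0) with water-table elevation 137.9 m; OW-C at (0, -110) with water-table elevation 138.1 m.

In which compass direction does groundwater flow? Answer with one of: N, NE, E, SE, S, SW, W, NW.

NE

∂h/∂x = (137.9 − 138.0) / (130 − 0) = -0.0007692
∂h/∂y = (138.1 − 138.0) / (-110 − 0) = -0.0009091
Flow = −∇h = (+0.0007692 east, +0.0009091 north), which points northeast.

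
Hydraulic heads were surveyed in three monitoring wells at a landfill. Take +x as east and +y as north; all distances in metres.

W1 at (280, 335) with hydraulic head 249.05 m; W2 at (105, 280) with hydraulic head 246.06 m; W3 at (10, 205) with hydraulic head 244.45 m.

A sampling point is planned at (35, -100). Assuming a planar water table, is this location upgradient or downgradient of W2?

downgradient

Three-point gradient (reference W1): Δ to W2 = (-175, -55, -2.99), Δ to W3 = (-270, -130, -4.60).
∂h/∂x = +0.01718, ∂h/∂y = -0.0002911 (det = 7900).
Head at (35, -100) = 249.05 + (+0.01718)·(-245) + (-0.0002911)·(-435) = 244.97 m.
That is lower than the 246.06 m at W2, so the point is downgradient.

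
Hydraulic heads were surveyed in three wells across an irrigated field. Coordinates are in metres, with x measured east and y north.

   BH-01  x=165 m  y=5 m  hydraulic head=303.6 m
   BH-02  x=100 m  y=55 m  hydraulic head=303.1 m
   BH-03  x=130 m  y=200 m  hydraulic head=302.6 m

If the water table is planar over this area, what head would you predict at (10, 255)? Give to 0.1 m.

Taking BH-01 as reference: BH-02−BH-01 = (-65, 50, -0.5); BH-03−BH-01 = (-35, 195, -1.0).
Solve a·Δx + b·Δy = Δh: det = (-65)·195 − (-35)·50 = -10925.
∂h/∂x = [(-0.5)·195 − (-1.0)·50] / -10925 = +0.004348
∂h/∂y = [(-65)·(-1.0) − (-35)·(-0.5)] / -10925 = -0.004348
h(10, 255) = 303.6 + (+0.004348)·(-155) + (-0.004348)·(250) = 303.6 -0.674 -1.087 = 301.839 m.

301.8 m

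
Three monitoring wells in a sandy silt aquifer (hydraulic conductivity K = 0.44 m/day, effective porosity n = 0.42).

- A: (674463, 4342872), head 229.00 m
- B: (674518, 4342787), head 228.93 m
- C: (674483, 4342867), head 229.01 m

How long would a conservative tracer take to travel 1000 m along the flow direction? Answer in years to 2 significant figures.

Three-point gradient (reference A): Δ to B = (55, -85, -0.07), Δ to C = (20, -5, +0.01).
∂h/∂x = +0.0008421, ∂h/∂y = +0.001368 (det = 1425).
|∇h| = √(0.0008421² + 0.001368²) = 0.001606
Seepage velocity v = K·i/n = 0.44 × 0.001606 / 0.42 = 0.001682 m/day.
t = 1000 / 0.001682 = 5.945e+05 days = 1.63e+03 years.

1600 years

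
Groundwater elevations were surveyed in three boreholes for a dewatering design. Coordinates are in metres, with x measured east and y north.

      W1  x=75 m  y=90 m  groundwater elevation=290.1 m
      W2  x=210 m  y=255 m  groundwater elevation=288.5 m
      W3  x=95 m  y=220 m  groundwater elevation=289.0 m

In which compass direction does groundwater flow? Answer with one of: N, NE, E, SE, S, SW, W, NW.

Taking W1 as reference: W2−W1 = (135, 165, -1.6); W3−W1 = (20, 130, -1.1).
Determinant of the coordinate differences = 135·130 − 20·165 = 14250.
∂h/∂x = [(-1.6)·130 − (-1.1)·165] / 14250 = -0.001860
∂h/∂y = [135·(-1.1) − 20·(-1.6)] / 14250 = -0.008175
Flow = −∇h = (+0.001860 east, +0.008175 north), which points north.

N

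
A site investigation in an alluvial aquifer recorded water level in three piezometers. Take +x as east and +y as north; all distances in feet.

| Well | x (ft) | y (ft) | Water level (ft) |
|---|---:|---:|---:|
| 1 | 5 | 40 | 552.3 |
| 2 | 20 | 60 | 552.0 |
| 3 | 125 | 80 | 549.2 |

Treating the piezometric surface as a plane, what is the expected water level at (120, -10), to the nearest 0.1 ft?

548.8 ft

With h = a·x + b·y + c and 1 as origin, the differences give:
  15·a + 20·b = -0.3
  120·a + 40·b = -3.1
Eliminate b (×40 and ×20, subtract): -1800·a = 50.00 → a = ∂h/∂x = -0.02778
Back-substitute: b = ∂h/∂y = +0.005833.
h(120, -10) = 552.3 + (-0.02778)·(115) + (+0.005833)·(-50) = 552.3 -3.194 -0.292 = 548.814 ft.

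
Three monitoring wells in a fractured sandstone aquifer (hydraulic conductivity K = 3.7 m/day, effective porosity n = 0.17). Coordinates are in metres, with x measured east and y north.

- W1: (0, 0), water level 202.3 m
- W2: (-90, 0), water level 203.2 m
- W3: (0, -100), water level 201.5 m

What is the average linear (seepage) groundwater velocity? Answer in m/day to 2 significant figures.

0.28 m/day

∂h/∂x = (203.2 − 202.3) / (-90 − 0) = -0.010000
∂h/∂y = (201.5 − 202.3) / (-100 − 0) = +0.008000
|∇h| = √(-0.010000² + 0.008000²) = 0.01281
Seepage velocity v = K·i/n = 3.7 × 0.01281 / 0.17 = 0.2788 m/day.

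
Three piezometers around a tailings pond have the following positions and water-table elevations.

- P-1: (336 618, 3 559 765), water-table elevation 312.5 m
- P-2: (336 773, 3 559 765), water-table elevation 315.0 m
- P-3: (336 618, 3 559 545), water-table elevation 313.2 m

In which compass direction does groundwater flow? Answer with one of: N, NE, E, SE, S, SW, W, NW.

∂h/∂x = (315.0 − 312.5) / (336773 − 336618) = +0.01613
∂h/∂y = (313.2 − 312.5) / (3559545 − 3559765) = -0.003182
Flow = −∇h = (-0.01613 east, +0.003182 north), which points west.

W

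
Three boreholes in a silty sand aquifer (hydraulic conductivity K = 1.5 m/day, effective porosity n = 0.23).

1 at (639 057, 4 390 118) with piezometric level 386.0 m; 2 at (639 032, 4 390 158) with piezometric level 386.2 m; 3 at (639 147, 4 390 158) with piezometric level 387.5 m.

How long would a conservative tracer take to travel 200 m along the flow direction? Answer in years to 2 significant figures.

5.1 years

Differences from 1: to 2 (Δx, Δy, Δh) = (-25, 40, +0.2); to 3 = (90, 40, +1.5).
Solve a·Δx + b·Δy = Δh: det = (-25)·40 − 90·40 = -4600.
∂h/∂x = [(+0.2)·40 − (+1.5)·40] / -4600 = +0.01130
∂h/∂y = [(-25)·(+1.5) − 90·(+0.2)] / -4600 = +0.01207
|∇h| = √(0.01130² + 0.01207²) = 0.01653
Seepage velocity v = K·i/n = 1.5 × 0.01653 / 0.23 = 0.1078 m/day.
t = 200 / 0.1078 = 1855 days = 5.08 years.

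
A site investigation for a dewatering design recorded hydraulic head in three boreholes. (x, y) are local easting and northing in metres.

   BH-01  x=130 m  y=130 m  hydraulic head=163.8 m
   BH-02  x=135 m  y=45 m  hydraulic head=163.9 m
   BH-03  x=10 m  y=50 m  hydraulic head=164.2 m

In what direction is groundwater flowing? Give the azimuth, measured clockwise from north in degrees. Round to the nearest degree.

Differences from BH-01: to BH-02 (Δx, Δy, Δh) = (5, -85, +0.1); to BH-03 = (-120, -80, +0.4).
Solve a·Δx + b·Δy = Δh: det = 5·(-80) − (-120)·(-85) = -10600.
∂h/∂x = [(+0.1)·(-80) − (+0.4)·(-85)] / -10600 = -0.002453
∂h/∂y = [5·(+0.4) − (-120)·(+0.1)] / -10600 = -0.001321
Flow direction (−∇h) has components (+0.002453 E, +0.001321 N).
Azimuth = atan2(E, N) = atan2(+0.002453, +0.001321) = 61.7° ≈ 062°.

062°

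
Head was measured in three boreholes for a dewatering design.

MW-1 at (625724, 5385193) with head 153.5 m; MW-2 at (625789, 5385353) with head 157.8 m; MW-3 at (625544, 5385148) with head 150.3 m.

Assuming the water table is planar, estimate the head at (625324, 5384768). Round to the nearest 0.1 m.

Differences from MW-1: to MW-2 (Δx, Δy, Δh) = (65, 160, +4.3); to MW-3 = (-180, -45, -3.2).
Solve a·Δx + b·Δy = Δh: det = 65·(-45) − (-180)·160 = 25875.
∂h/∂x = [(+4.3)·(-45) − (-3.2)·160] / 25875 = +0.01231
∂h/∂y = [65·(-3.2) − (-180)·(+4.3)] / 25875 = +0.02187
h(625324, 5384768) = 153.5 + (+0.01231)·(-400) + (+0.02187)·(-425) = 153.5 -4.924 -9.297 = 139.280 m.

139.3 m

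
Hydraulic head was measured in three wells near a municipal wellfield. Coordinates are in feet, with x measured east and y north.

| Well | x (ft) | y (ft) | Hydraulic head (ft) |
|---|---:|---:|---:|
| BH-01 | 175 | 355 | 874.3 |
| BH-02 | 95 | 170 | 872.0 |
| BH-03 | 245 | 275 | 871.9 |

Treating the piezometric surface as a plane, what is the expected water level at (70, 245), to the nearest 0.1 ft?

873.7 ft

Taking BH-01 as reference: BH-02−BH-01 = (-80, -185, -2.3); BH-03−BH-01 = (70, -80, -2.4).
Determinant of the coordinate differences = (-80)·(-80) − 70·(-185) = 19350.
∂h/∂x = [(-2.3)·(-80) − (-2.4)·(-185)] / 19350 = -0.01344
∂h/∂y = [(-80)·(-2.4) − 70·(-2.3)] / 19350 = +0.01824
h(70, 245) = 874.3 + (-0.01344)·(-105) + (+0.01824)·(-110) = 874.3 +1.411 -2.007 = 873.704 ft.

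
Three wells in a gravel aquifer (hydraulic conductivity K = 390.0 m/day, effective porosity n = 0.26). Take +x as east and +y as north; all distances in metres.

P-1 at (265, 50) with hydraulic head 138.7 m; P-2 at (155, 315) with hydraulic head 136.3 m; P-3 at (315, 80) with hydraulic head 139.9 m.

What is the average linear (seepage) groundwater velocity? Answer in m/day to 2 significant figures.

With h = a·x + b·y + c and P-1 as origin, the differences give:
  (-110)·a + 265·b = -2.4
  50·a + 30·b = +1.2
Eliminate b (×30 and ×265, subtract): -16550·a = -390.00 → a = ∂h/∂x = +0.02356
Back-substitute: b = ∂h/∂y = +0.0007251.
|∇h| = √(0.02356² + 0.0007251²) = 0.02357
Seepage velocity v = K·i/n = 390.0 × 0.02357 / 0.26 = 35.35 m/day.

35 m/day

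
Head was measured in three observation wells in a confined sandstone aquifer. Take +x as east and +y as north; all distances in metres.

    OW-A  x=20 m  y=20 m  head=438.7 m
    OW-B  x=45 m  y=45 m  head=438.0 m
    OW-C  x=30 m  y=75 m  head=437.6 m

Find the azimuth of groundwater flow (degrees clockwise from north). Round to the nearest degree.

028°

Taking OW-A as reference: OW-B−OW-A = (25, 25, -0.7); OW-C−OW-A = (10, 55, -1.1).
Determinant of the coordinate differences = 25·55 − 10·25 = 1125.
∂h/∂x = [(-0.7)·55 − (-1.1)·25] / 1125 = -0.009778
∂h/∂y = [25·(-1.1) − 10·(-0.7)] / 1125 = -0.01822
Flow direction (−∇h) has components (+0.009778 E, +0.01822 N).
Azimuth = atan2(E, N) = atan2(+0.009778, +0.01822) = 28.2° ≈ 028°.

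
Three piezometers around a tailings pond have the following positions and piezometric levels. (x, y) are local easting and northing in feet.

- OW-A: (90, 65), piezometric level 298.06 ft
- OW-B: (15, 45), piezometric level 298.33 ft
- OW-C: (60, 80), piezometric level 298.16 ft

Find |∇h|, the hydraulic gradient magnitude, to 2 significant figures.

Taking OW-A as reference: OW-B−OW-A = (-75, -20, +0.27); OW-C−OW-A = (-30, 15, +0.10).
Determinant of the coordinate differences = (-75)·15 − (-30)·(-20) = -1725.
∂h/∂x = [(+0.27)·15 − (+0.10)·(-20)] / -1725 = -0.003507
∂h/∂y = [(-75)·(+0.10) − (-30)·(+0.27)] / -1725 = -0.0003478
|∇h| = √(-0.003507² + -0.0003478²) = 0.003524

0.0035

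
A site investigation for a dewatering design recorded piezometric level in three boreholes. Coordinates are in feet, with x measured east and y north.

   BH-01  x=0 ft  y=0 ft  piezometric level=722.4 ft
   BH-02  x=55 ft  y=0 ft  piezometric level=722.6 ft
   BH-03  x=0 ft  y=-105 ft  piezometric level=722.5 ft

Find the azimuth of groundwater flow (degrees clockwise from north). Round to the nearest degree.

∂h/∂x = (722.6 − 722.4) / (55 − 0) = +0.003636
∂h/∂y = (722.5 − 722.4) / (-105 − 0) = -0.0009524
Flow direction (−∇h) has components (-0.003636 E, +0.0009524 N).
Azimuth = atan2(E, N) = atan2(-0.003636, +0.0009524) = 284.7° ≈ 285°.

285°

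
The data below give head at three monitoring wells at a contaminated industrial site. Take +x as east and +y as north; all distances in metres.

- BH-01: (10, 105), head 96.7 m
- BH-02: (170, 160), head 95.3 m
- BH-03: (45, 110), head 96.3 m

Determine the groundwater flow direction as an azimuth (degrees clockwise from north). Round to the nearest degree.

With h = a·x + b·y + c and BH-01 as origin, the differences give:
  160·a + 55·b = -1.4
  35·a + 5·b = -0.4
Eliminate b (×5 and ×55, subtract): -1125·a = 15.00 → a = ∂h/∂x = -0.01333
Back-substitute: b = ∂h/∂y = +0.01333.
Flow direction (−∇h) has components (+0.01333 E, -0.01333 N).
Azimuth = atan2(E, N) = atan2(+0.01333, -0.01333) = 135.0° ≈ 135°.

135°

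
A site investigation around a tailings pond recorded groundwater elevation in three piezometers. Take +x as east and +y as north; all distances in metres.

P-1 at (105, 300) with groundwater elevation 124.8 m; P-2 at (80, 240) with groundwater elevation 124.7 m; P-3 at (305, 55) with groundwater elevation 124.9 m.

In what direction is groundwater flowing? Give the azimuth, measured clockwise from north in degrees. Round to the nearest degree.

Taking P-1 as reference: P-2−P-1 = (-25, -60, -0.1); P-3−P-1 = (200, -245, +0.1).
Solve a·Δx + b·Δy = Δh: det = (-25)·(-245) − 200·(-60) = 18125.
∂h/∂x = [(-0.1)·(-245) − (+0.1)·(-60)] / 18125 = +0.001683
∂h/∂y = [(-25)·(+0.1) − 200·(-0.1)] / 18125 = +0.0009655
Flow direction (−∇h) has components (-0.001683 E, -0.0009655 N).
Azimuth = atan2(E, N) = atan2(-0.001683, -0.0009655) = 240.2° ≈ 240°.

240°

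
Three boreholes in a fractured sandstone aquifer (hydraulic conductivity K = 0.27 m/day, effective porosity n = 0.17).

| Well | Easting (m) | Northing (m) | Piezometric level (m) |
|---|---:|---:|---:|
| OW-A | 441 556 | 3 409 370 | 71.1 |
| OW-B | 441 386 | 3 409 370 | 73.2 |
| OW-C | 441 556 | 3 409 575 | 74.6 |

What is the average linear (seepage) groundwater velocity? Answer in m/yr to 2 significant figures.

∂h/∂x = (73.2 − 71.1) / (441386 − 441556) = -0.01235
∂h/∂y = (74.6 − 71.1) / (3409575 − 3409370) = +0.01707
|∇h| = √(-0.01235² + 0.01707²) = 0.02107
Seepage velocity v = K·i/n = 0.27 × 0.02107 / 0.17 = 0.03346 m/day = 12.22 m/yr.

12 m/yr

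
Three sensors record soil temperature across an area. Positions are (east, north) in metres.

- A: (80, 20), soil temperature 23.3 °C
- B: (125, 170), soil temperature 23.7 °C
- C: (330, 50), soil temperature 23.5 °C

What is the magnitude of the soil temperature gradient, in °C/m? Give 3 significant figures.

0.00257 °C/m

Differences from A: to B (Δx, Δy, Δh) = (45, 150, +0.4); to C = (250, 30, +0.2).
Solve a·Δx + b·Δy = ΔT: det = 45·30 − 250·150 = -36150.
∂T/∂x = [(+0.4)·30 − (+0.2)·150] / -36150 = +0.0004979
∂T/∂y = [45·(+0.2) − 250·(+0.4)] / -36150 = +0.002517
|∇f| = √(0.0004979² + 0.002517²) = 0.002566 °C/m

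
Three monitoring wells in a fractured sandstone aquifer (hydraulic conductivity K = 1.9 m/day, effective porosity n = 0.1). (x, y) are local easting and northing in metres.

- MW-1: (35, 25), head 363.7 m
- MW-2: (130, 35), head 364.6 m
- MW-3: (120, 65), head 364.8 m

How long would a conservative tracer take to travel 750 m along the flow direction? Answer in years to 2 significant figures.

With h = a·x + b·y + c and MW-1 as origin, the differences give:
  95·a + 10·b = +0.9
  85·a + 40·b = +1.1
Eliminate b (×40 and ×10, subtract): 2950·a = 25.00 → a = ∂h/∂x = +0.008475
Back-substitute: b = ∂h/∂y = +0.009492.
|∇h| = √(0.008475² + 0.009492²) = 0.01272
Seepage velocity v = K·i/n = 1.9 × 0.01272 / 0.1 = 0.2417 m/day.
t = 750 / 0.2417 = 3103 days = 8.5 years.

8.5 years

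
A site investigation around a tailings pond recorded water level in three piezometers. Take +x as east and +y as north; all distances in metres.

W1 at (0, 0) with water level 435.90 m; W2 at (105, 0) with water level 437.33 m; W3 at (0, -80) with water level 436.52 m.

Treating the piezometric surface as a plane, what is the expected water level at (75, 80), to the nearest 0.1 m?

∂h/∂x = (437.33 − 435.90) / (105 − 0) = +0.01362
∂h/∂y = (436.52 − 435.90) / (-80 − 0) = -0.007750
h(75, 80) = 435.90 + (+0.01362)·(75) + (-0.007750)·(80) = 435.90 +1.021 -0.620 = 436.301 m.

436.3 m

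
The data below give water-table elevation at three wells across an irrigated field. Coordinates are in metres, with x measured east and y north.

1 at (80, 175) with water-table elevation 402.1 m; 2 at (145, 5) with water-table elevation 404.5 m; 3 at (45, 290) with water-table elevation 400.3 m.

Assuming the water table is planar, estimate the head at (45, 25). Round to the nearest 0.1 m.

406.0 m

Differences from 1: to 2 (Δx, Δy, Δh) = (65, -170, +2.4); to 3 = (-35, 115, -1.8).
Solve a·Δx + b·Δy = Δh: det = 65·115 − (-35)·(-170) = 1525.
∂h/∂x = [(+2.4)·115 − (-1.8)·(-170)] / 1525 = -0.01967
∂h/∂y = [65·(-1.8) − (-35)·(+2.4)] / 1525 = -0.02164
h(45, 25) = 402.1 + (-0.01967)·(-35) + (-0.02164)·(-150) = 402.1 +0.689 +3.246 = 406.034 m.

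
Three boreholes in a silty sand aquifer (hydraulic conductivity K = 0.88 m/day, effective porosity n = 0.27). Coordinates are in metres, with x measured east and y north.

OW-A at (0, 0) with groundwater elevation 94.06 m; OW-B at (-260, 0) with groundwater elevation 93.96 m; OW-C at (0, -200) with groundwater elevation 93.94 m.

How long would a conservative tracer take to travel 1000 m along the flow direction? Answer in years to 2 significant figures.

∂h/∂x = (93.96 − 94.06) / (-260 − 0) = +0.0003846
∂h/∂y = (93.94 − 94.06) / (-200 − 0) = +0.0006000
|∇h| = √(0.0003846² + 0.0006000²) = 0.0007127
Seepage velocity v = K·i/n = 0.88 × 0.0007127 / 0.27 = 0.002323 m/day.
t = 1000 / 0.002323 = 4.305e+05 days = 1.18e+03 years.

1200 years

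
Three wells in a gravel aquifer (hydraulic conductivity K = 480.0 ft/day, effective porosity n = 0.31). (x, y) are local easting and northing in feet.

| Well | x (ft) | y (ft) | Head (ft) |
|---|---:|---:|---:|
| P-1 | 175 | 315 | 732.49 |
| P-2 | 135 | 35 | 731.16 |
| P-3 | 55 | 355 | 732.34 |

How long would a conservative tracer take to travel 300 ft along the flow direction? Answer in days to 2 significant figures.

38 days

Differences from P-1: to P-2 (Δx, Δy, Δh) = (-40, -280, -1.33); to P-3 = (-120, 40, -0.15).
Determinant of the coordinate differences = (-40)·40 − (-120)·(-280) = -35200.
∂h/∂x = [(-1.33)·40 − (-0.15)·(-280)] / -35200 = +0.002705
∂h/∂y = [(-40)·(-0.15) − (-120)·(-1.33)] / -35200 = +0.004364
|∇h| = √(0.002705² + 0.004364²) = 0.005134
Seepage velocity v = K·i/n = 480.0 × 0.005134 / 0.31 = 7.949 ft/day.
t = 300 / 7.949 = 37.74 days.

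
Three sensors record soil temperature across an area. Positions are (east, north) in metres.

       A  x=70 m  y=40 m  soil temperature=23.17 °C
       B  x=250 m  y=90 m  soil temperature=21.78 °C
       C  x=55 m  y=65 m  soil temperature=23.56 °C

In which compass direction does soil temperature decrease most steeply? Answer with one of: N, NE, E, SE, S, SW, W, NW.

SE

With T = a·x + b·y + c and A as origin, the differences give:
  180·a + 50·b = -1.39
  (-15)·a + 25·b = +0.39
Eliminate b (×25 and ×50, subtract): 5250·a = -54.250 → a = ∂T/∂x = -0.01033
Back-substitute: b = ∂T/∂y = +0.009400.
Steepest decrease is along −∇f = (+0.01033 E, -0.009400 N) → southeast.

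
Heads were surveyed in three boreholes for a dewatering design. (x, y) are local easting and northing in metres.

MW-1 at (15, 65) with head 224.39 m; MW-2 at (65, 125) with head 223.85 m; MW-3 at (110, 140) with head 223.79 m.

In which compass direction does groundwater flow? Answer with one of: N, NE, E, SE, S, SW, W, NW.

N

With h = a·x + b·y + c and MW-1 as origin, the differences give:
  50·a + 60·b = -0.54
  95·a + 75·b = -0.60
Eliminate b (×75 and ×60, subtract): -1950·a = -4.500 → a = ∂h/∂x = +0.002308
Back-substitute: b = ∂h/∂y = -0.01092.
Flow = −∇h = (-0.002308 east, +0.01092 north), which points north.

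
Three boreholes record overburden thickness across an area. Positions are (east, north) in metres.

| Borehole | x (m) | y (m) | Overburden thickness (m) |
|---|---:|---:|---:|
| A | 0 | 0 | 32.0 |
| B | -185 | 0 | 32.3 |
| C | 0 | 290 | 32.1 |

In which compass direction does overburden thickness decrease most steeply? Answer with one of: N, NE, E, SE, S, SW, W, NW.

E

∂d/∂x = (32.3 − 32.0) / (-185 − 0) = -0.001622
∂d/∂y = (32.1 − 32.0) / (290 − 0) = +0.0003448
Steepest decrease is along −∇f = (+0.001622 E, -0.0003448 N) → east.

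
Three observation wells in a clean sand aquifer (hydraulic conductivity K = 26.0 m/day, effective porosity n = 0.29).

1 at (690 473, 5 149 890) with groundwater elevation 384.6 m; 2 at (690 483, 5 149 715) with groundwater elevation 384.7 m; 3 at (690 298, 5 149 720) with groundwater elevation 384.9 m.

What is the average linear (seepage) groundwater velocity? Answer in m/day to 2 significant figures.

Differences from 1: to 2 (Δx, Δy, Δh) = (10, -175, +0.1); to 3 = (-175, -170, +0.3).
Solve a·Δx + b·Δy = Δh: det = 10·(-170) − (-175)·(-175) = -32325.
∂h/∂x = [(+0.1)·(-170) − (+0.3)·(-175)] / -32325 = -0.001098
∂h/∂y = [10·(+0.3) − (-175)·(+0.1)] / -32325 = -0.0006342
|∇h| = √(-0.001098² + -0.0006342²) = 0.001268
Seepage velocity v = K·i/n = 26.0 × 0.001268 / 0.29 = 0.1137 m/day.

0.11 m/day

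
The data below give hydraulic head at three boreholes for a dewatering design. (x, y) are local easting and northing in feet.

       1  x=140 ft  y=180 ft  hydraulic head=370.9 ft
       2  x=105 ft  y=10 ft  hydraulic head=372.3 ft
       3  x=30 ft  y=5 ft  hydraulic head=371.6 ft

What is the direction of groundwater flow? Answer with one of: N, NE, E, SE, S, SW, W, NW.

Taking 1 as reference: 2−1 = (-35, -170, +1.4); 3−1 = (-110, -175, +0.7).
Solve a·Δx + b·Δy = Δh: det = (-35)·(-175) − (-110)·(-170) = -12575.
∂h/∂x = [(+1.4)·(-175) − (+0.7)·(-170)] / -12575 = +0.01002
∂h/∂y = [(-35)·(+0.7) − (-110)·(+1.4)] / -12575 = -0.01030
Flow = −∇h = (-0.01002 east, +0.01030 north), which points northwest.

NW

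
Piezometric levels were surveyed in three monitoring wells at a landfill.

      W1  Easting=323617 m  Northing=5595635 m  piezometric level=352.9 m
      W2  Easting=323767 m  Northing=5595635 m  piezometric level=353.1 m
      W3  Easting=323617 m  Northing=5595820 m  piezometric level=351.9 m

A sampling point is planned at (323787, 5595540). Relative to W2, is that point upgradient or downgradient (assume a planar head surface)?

∂h/∂x = (353.1 − 352.9) / (323767 − 323617) = +0.001333
∂h/∂y = (351.9 − 352.9) / (5595820 − 5595635) = -0.005405
Head at (323787, 5595540) = 352.9 + (+0.001333)·(170) + (-0.005405)·(-95) = 353.64 m.
That is higher than the 353.1 m at W2, so the point is upgradient.

upgradient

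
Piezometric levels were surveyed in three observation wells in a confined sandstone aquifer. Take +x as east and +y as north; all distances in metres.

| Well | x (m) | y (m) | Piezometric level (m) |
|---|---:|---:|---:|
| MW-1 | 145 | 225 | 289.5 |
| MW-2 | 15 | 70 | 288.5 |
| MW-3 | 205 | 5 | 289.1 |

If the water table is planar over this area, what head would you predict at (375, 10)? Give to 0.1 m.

289.8 m

Taking MW-1 as reference: MW-2−MW-1 = (-130, -155, -1.0); MW-3−MW-1 = (60, -220, -0.4).
Determinant of the coordinate differences = (-130)·(-220) − 60·(-155) = 37900.
∂h/∂x = [(-1.0)·(-220) − (-0.4)·(-155)] / 37900 = +0.004169
∂h/∂y = [(-130)·(-0.4) − 60·(-1.0)] / 37900 = +0.002955
h(375, 10) = 289.5 + (+0.004169)·(230) + (+0.002955)·(-215) = 289.5 +0.959 -0.635 = 289.823 m.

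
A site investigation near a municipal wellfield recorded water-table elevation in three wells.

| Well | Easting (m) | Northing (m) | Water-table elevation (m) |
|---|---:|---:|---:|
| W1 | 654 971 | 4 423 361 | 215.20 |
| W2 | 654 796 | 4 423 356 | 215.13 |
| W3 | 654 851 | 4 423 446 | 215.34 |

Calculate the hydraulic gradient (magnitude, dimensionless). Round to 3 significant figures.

0.00215

Taking W1 as reference: W2−W1 = (-175, -5, -0.07); W3−W1 = (-120, 85, +0.14).
Determinant of the coordinate differences = (-175)·85 − (-120)·(-5) = -15475.
∂h/∂x = [(-0.07)·85 − (+0.14)·(-5)] / -15475 = +0.0003393
∂h/∂y = [(-175)·(+0.14) − (-120)·(-0.07)] / -15475 = +0.002126
|∇h| = √(0.0003393² + 0.002126²) = 0.002153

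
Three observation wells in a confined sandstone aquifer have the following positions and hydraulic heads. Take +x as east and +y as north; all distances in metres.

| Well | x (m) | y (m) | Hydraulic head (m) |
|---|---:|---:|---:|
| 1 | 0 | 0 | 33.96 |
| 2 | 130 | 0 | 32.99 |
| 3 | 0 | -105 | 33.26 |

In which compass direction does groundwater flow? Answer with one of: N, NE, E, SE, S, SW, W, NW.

SE

∂h/∂x = (32.99 − 33.96) / (130 − 0) = -0.007462
∂h/∂y = (33.26 − 33.96) / (-105 − 0) = +0.006667
Flow = −∇h = (+0.007462 east, -0.006667 north), which points southeast.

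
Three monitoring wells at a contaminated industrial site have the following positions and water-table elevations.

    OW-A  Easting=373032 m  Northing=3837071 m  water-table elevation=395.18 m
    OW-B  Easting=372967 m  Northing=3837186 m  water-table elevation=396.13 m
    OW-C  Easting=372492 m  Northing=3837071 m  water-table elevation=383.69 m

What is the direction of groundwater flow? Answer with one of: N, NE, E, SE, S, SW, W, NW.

SW

Three-point gradient (reference OW-A): Δ to OW-B = (-65, 115, +0.95), Δ to OW-C = (-540, 0, -11.49).
∂h/∂x = +0.02128, ∂h/∂y = +0.02029 (det = 62100).
Flow = −∇h = (-0.02128 east, -0.02029 north), which points southwest.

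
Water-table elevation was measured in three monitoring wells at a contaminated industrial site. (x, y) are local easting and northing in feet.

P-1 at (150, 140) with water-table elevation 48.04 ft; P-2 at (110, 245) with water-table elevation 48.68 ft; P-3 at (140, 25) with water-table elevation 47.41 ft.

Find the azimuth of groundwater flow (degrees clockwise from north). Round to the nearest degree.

Differences from P-1: to P-2 (Δx, Δy, Δh) = (-40, 105, +0.64); to P-3 = (-10, -115, -0.63).
Solve a·Δx + b·Δy = Δh: det = (-40)·(-115) − (-10)·105 = 5650.
∂h/∂x = [(+0.64)·(-115) − (-0.63)·105] / 5650 = -0.001319
∂h/∂y = [(-40)·(-0.63) − (-10)·(+0.64)] / 5650 = +0.005593
Flow direction (−∇h) has components (+0.001319 E, -0.005593 N).
Azimuth = atan2(E, N) = atan2(+0.001319, -0.005593) = 166.7° ≈ 167°.

167°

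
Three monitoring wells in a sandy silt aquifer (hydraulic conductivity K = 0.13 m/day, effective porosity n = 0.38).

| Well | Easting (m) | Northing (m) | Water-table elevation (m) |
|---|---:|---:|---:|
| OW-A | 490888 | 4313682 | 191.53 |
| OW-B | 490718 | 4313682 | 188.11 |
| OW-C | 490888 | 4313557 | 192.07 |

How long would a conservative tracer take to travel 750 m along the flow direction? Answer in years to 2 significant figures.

290 years

∂h/∂x = (188.11 − 191.53) / (490718 − 490888) = +0.02012
∂h/∂y = (192.07 − 191.53) / (4313557 − 4313682) = -0.004320
|∇h| = √(0.02012² + -0.004320²) = 0.02058
Seepage velocity v = K·i/n = 0.13 × 0.02058 / 0.38 = 0.007041 m/day.
t = 750 / 0.007041 = 1.065e+05 days = 292 years.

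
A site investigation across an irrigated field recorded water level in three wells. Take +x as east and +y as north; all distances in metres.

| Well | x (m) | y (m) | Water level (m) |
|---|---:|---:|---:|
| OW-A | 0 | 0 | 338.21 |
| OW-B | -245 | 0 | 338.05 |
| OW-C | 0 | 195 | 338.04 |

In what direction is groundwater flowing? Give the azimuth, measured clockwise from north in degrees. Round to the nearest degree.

∂h/∂x = (338.05 − 338.21) / (-245 − 0) = +0.0006531
∂h/∂y = (338.04 − 338.21) / (195 − 0) = -0.0008718
Flow direction (−∇h) has components (-0.0006531 E, +0.0008718 N).
Azimuth = atan2(E, N) = atan2(-0.0006531, +0.0008718) = 323.2° ≈ 323°.

323°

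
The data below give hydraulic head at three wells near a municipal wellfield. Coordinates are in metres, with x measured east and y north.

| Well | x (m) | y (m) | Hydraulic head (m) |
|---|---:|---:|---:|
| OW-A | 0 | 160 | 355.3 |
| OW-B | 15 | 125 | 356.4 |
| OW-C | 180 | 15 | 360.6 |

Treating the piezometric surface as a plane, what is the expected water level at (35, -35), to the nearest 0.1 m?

Differences from OW-A: to OW-B (Δx, Δy, Δh) = (15, -35, +1.1); to OW-C = (180, -145, +5.3).
Solve a·Δx + b·Δy = Δh: det = 15·(-145) − 180·(-35) = 4125.
∂h/∂x = [(+1.1)·(-145) − (+5.3)·(-35)] / 4125 = +0.006303
∂h/∂y = [15·(+5.3) − 180·(+1.1)] / 4125 = -0.02873
h(35, -35) = 355.3 + (+0.006303)·(35) + (-0.02873)·(-195) = 355.3 +0.221 +5.602 = 361.122 m.

361.1 m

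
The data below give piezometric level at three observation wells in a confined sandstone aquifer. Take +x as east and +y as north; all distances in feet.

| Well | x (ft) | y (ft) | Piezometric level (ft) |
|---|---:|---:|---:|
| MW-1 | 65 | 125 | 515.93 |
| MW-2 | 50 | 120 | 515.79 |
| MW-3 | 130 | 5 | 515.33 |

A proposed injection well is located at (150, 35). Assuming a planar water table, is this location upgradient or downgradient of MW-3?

upgradient

Taking MW-1 as reference: MW-2−MW-1 = (-15, -5, -0.14); MW-3−MW-1 = (65, -120, -0.60).
Determinant of the coordinate differences = (-15)·(-120) − 65·(-5) = 2125.
∂h/∂x = [(-0.14)·(-120) − (-0.60)·(-5)] / 2125 = +0.006494
∂h/∂y = [(-15)·(-0.60) − 65·(-0.14)] / 2125 = +0.008518
Head at (150, 35) = 515.93 + (+0.006494)·(85) + (+0.008518)·(-90) = 515.72 ft.
That is higher than the 515.33 ft at MW-3, so the point is upgradient.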